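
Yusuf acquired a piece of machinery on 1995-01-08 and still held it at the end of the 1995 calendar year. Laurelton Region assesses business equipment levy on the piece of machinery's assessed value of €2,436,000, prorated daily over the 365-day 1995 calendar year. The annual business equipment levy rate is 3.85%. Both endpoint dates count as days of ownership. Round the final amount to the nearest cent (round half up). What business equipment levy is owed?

Days held (1995-01-08 to 1995-12-31): 358 out of 365
Tax = €2,436,000 × 3.85% × 358/365 = €91,987.3644

€91,987.36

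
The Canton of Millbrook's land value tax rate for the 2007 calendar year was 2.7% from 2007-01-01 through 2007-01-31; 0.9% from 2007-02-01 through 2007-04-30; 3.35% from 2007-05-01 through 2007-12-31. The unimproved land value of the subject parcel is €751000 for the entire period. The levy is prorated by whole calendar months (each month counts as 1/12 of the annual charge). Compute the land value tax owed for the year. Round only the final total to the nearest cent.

2007-01-01 to 2007-01-31: 1 month at 2.7% → €751000 × 2.7% × 1/12 = €1689.7500
2007-02-01 to 2007-04-30: 3 months at 0.9% → €751000 × 0.9% × 3/12 = €1689.7500
2007-05-01 to 2007-12-31: 8 months at 3.35% → €751000 × 3.35% × 8/12 = €16772.3333
Total = €20151.8333

€20151.83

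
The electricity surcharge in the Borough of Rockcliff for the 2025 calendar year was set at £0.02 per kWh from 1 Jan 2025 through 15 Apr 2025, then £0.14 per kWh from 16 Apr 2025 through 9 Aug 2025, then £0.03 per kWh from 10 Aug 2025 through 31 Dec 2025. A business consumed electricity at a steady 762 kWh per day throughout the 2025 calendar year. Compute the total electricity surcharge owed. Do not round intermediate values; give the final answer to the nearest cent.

1 Jan – 15 Apr 2025: 105 days × 762 kWh/day = 80,010 kWh at £0.02/kWh → £1,600.20
16 Apr – 9 Aug 2025: 116 days × 762 kWh/day = 88,392 kWh at £0.14/kWh → £12,374.88
10 Aug – 31 Dec 2025: 144 days × 762 kWh/day = 109,728 kWh at £0.03/kWh → £3,291.84

£17,266.92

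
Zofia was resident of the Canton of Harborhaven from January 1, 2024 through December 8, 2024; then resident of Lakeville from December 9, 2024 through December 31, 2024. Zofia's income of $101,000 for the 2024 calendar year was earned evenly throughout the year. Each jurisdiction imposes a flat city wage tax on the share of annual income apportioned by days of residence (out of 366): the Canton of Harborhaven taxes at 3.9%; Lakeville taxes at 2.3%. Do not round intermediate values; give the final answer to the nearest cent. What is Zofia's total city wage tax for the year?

The Canton of Harborhaven, January 1 – December 8, 2024: 343 days → $101,000 × 3.9% × 343/366 = $3,691.4672
Lakeville, December 9 – December 31, 2024: 23 days → $101,000 × 2.3% × 23/366 = $145.9809
Total = $3,837.4481

$3,837.45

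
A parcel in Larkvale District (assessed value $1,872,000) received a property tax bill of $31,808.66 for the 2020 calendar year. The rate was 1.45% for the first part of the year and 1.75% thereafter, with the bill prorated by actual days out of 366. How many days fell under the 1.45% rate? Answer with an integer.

62 days

Let d = days at the first rate; then 366 − d days at the second rate.
$1,872,000 × [1.45%·d + 1.75%·(366−d)] / 366 = $31,808.66
Solving gives d = 62, so the new rate took effect on March 3, 2020.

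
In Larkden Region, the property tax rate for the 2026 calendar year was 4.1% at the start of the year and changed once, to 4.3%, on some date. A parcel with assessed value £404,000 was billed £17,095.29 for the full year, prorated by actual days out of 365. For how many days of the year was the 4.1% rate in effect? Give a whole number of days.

125 days

Let d = days at the first rate; then 365 − d days at the second rate.
£404,000 × [4.1%·d + 4.3%·(365−d)] / 365 = £17,095.29
Solving gives d = 125, so the new rate took effect on May 6, 2026.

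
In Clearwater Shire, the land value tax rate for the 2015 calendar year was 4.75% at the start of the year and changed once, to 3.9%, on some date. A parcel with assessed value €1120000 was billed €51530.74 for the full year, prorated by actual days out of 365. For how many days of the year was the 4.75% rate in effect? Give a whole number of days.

Let d = days at the first rate; then 365 − d days at the second rate.
€1120000 × [4.75%·d + 3.9%·(365−d)] / 365 = €51530.74
Solving gives d = 301, so the new rate took effect on 29 October 2015.

301 days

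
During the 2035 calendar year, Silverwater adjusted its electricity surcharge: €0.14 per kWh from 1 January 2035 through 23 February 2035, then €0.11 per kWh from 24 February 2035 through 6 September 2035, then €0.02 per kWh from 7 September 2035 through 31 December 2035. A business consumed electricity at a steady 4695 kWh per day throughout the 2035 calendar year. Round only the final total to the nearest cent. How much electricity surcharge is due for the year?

1 January – 23 February 2035: 54 days × 4695 kWh/day = 253,530 kWh at €0.14/kWh → €35,494.20
24 February – 6 September 2035: 195 days × 4695 kWh/day = 915,525 kWh at €0.11/kWh → €100,707.75
7 September – 31 December 2035: 116 days × 4695 kWh/day = 544,620 kWh at €0.02/kWh → €10,892.40

€147,094.35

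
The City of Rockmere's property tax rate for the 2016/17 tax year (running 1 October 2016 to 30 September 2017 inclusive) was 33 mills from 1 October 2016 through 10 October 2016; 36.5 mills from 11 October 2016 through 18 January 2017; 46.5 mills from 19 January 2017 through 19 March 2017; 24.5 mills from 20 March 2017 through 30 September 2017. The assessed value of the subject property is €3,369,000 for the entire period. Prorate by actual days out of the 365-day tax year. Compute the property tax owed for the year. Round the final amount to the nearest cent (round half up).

1 October – 10 October 2016: 10 days at 33 mills → €3,369,000 × 3.3% × 10/365 = €3,045.9452
11 October 2016 – 18 January 2017: 100 days at 36.5 mills → €3,369,000 × 3.65% × 100/365 = €33,690.0000
19 January – 19 March 2017: 60 days at 46.5 mills → €3,369,000 × 4.65% × 60/365 = €25,752.0822
20 March – 30 September 2017: 195 days at 24.5 mills → €3,369,000 × 2.45% × 195/365 = €44,096.9795
Total = €106,585.0068

€106,585.01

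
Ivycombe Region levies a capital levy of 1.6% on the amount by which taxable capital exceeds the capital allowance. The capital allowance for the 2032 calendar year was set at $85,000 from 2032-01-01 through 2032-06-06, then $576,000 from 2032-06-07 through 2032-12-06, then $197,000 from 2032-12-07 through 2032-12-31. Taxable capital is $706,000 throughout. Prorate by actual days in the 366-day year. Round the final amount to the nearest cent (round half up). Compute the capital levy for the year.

$5,885.60

2032-01-01 to 2032-06-06: 158 days, exemption $85,000 → ($706,000 − $85,000) × 1.6% × 158/366 = $4,289.3115
2032-06-07 to 2032-12-06: 183 days, exemption $576,000 → ($706,000 − $576,000) × 1.6% × 183/366 = $1,040.0000
2032-12-07 to 2032-12-31: 25 days, exemption $197,000 → ($706,000 − $197,000) × 1.6% × 25/366 = $556.2842
Total = $5,885.5956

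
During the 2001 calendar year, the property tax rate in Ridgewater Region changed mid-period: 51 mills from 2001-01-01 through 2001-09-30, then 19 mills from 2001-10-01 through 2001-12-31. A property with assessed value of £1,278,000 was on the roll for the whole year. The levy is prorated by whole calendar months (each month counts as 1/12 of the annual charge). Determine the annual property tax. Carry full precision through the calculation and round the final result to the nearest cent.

£54,954.00

2001-01-01 to 2001-09-30: 9 months at 51 mills → £1,278,000 × 5.1% × 9/12 = £48,883.5000
2001-10-01 to 2001-12-31: 3 months at 19 mills → £1,278,000 × 1.9% × 3/12 = £6,070.5000
Total = £54,954.0000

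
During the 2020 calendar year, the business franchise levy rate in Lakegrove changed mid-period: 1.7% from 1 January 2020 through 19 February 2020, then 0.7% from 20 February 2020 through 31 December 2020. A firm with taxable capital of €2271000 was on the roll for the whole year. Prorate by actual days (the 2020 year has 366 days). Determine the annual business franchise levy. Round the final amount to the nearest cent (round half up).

€18999.46

1 January – 19 February 2020: 50 days at 1.7% → €2271000 × 1.7% × 50/366 = €5274.1803
20 February – 31 December 2020: 316 days at 0.7% → €2271000 × 0.7% × 316/366 = €13725.2787
Total = €18999.4590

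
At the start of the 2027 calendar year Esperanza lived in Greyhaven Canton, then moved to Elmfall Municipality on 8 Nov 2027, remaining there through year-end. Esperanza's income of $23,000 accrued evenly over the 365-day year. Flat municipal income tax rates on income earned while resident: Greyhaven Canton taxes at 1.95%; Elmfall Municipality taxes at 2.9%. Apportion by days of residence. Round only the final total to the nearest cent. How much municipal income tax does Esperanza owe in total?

Greyhaven Canton, 1 Jan – 7 Nov 2027: 311 days → $23,000 × 1.95% × 311/365 = $382.1466
Elmfall Municipality, 8 Nov – 31 Dec 2027: 54 days → $23,000 × 2.9% × 54/365 = $98.6795
Total = $480.8260

$480.83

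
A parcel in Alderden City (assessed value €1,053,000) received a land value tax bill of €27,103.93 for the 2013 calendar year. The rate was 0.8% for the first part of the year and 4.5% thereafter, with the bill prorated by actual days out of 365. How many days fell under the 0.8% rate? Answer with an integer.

Let d = days at the first rate; then 365 − d days at the second rate.
€1,053,000 × [0.8%·d + 4.5%·(365−d)] / 365 = €27,103.93
Solving gives d = 190, so the new rate took effect on 10 Jul 2013.

190 days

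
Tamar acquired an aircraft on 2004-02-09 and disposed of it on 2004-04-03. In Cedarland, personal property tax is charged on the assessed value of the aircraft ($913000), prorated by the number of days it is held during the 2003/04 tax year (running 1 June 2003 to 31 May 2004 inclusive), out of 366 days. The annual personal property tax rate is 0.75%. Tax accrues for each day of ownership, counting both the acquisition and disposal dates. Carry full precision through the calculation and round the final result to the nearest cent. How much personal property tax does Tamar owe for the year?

$1029.00

Days held (2004-02-09 to 2004-04-03): 55 out of 366
Tax = $913000 × 0.75% × 55/366 = $1028.9959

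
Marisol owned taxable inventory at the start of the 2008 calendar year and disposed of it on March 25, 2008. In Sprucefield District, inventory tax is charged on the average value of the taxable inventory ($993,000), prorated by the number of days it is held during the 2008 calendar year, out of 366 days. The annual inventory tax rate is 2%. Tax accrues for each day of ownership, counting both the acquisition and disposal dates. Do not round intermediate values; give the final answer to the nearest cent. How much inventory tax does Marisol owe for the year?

Days held (January 1 – March 25, 2008): 85 out of 366
Tax = $993,000 × 2% × 85/366 = $4,612.2951

$4,612.30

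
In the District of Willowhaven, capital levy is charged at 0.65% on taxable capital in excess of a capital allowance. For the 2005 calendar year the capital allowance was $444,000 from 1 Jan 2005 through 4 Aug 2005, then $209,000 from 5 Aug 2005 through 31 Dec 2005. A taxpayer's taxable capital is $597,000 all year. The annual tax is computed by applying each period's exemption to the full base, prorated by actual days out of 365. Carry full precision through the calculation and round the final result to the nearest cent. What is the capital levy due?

$1,618.05

1 Jan – 4 Aug 2005: 216 days, exemption $444,000 → ($597,000 − $444,000) × 0.65% × 216/365 = $588.5260
5 Aug – 31 Dec 2005: 149 days, exemption $209,000 → ($597,000 − $209,000) × 0.65% × 149/365 = $1,029.5288
Total = $1,618.0548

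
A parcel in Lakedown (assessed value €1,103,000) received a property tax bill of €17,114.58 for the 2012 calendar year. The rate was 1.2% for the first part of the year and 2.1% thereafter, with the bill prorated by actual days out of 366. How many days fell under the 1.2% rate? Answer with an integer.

Let d = days at the first rate; then 366 − d days at the second rate.
€1,103,000 × [1.2%·d + 2.1%·(366−d)] / 366 = €17,114.58
Solving gives d = 223, so the new rate took effect on 11 August 2012.

223 days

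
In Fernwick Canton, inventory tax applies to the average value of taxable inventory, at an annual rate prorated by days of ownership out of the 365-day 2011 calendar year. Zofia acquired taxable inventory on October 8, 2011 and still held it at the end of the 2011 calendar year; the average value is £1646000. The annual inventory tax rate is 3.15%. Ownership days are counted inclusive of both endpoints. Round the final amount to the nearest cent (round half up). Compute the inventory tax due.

Days held (October 8 – December 31, 2011): 85 out of 365
Tax = £1646000 × 3.15% × 85/365 = £12074.4247

£12074.42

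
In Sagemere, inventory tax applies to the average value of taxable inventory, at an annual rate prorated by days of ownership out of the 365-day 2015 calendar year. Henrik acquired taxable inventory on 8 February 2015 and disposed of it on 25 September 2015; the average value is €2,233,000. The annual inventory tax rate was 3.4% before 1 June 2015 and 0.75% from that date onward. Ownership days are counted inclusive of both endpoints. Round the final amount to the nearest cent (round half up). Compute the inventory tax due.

8 February – 31 May 2015: 113 days at 3.4% → €2,233,000 × 3.4% × 113/365 = €23,504.6192
1 June – 25 September 2015: 117 days at 0.75% → €2,233,000 × 0.75% × 117/365 = €5,368.3767
Total = €28,872.9959

€28,873.00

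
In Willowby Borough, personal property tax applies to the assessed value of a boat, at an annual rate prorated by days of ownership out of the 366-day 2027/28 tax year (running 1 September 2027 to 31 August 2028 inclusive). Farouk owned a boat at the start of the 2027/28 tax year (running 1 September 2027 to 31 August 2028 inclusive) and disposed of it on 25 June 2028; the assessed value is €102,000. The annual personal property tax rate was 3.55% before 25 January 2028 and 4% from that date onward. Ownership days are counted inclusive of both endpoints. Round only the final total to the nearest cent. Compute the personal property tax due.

1 September 2027 – 24 January 2028: 146 days at 3.55% → €102,000 × 3.55% × 146/366 = €1,444.4426
25 January – 25 June 2028: 153 days at 4% → €102,000 × 4% × 153/366 = €1,705.5738
Total = €3,150.0164

€3,150.02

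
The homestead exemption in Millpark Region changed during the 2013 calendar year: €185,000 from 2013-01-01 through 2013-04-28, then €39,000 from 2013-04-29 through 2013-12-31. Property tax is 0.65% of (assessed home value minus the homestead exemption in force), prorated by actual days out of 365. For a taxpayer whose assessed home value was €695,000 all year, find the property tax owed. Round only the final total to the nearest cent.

2013-01-01 to 2013-04-28: 118 days, exemption €185,000 → (€695,000 − €185,000) × 0.65% × 118/365 = €1,071.6986
2013-04-29 to 2013-12-31: 247 days, exemption €39,000 → (€695,000 − €39,000) × 0.65% × 247/365 = €2,885.5014
Total = €3,957.2000

€3,957.20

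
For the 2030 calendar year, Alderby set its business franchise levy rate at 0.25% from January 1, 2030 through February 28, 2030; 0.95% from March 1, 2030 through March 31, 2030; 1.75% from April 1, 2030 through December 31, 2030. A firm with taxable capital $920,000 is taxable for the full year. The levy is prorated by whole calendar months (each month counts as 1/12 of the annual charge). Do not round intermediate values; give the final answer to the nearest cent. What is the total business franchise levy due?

$13,186.67

January 1 – February 28, 2030: 2 months at 0.25% → $920,000 × 0.25% × 2/12 = $383.3333
March 1 – March 31, 2030: 1 month at 0.95% → $920,000 × 0.95% × 1/12 = $728.3333
April 1 – December 31, 2030: 9 months at 1.75% → $920,000 × 1.75% × 9/12 = $12,075.0000
Total = $13,186.6667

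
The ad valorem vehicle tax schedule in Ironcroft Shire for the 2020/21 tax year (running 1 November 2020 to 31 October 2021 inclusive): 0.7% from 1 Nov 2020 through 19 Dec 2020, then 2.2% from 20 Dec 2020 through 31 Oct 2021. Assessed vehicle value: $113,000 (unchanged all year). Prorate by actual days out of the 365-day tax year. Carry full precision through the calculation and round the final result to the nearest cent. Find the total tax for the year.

1 Nov – 19 Dec 2020: 49 days at 0.7% → $113,000 × 0.7% × 49/365 = $106.1890
20 Dec 2020 – 31 Oct 2021: 316 days at 2.2% → $113,000 × 2.2% × 316/365 = $2,152.2630
Total = $2,258.4521

$2,258.45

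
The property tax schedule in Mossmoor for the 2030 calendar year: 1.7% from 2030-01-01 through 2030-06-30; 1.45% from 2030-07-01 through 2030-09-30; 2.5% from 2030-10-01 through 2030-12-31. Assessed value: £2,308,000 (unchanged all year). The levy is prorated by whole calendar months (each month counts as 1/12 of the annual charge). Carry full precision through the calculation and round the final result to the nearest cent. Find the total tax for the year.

£42,409.50

2030-01-01 to 2030-06-30: 6 months at 1.7% → £2,308,000 × 1.7% × 6/12 = £19,618.0000
2030-07-01 to 2030-09-30: 3 months at 1.45% → £2,308,000 × 1.45% × 3/12 = £8,366.5000
2030-10-01 to 2030-12-31: 3 months at 2.5% → £2,308,000 × 2.5% × 3/12 = £14,425.0000
Total = £42,409.5000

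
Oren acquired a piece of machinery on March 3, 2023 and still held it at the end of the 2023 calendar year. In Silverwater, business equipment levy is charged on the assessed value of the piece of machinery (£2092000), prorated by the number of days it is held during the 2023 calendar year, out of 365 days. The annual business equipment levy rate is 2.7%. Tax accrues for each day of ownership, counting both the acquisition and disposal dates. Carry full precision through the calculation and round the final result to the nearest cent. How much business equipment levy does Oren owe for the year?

£47044.21

Days held (March 3 – December 31, 2023): 304 out of 365
Tax = £2092000 × 2.7% × 304/365 = £47044.2082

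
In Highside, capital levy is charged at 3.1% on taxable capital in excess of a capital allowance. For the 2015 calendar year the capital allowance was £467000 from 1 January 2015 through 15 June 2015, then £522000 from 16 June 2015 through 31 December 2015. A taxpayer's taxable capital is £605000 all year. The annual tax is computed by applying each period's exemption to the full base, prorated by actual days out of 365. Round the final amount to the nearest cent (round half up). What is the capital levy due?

1 January – 15 June 2015: 166 days, exemption £467000 → (£605000 − £467000) × 3.1% × 166/365 = £1945.6110
16 June – 31 December 2015: 199 days, exemption £522000 → (£605000 − £522000) × 3.1% × 199/365 = £1402.8137
Total = £3348.4247

£3348.42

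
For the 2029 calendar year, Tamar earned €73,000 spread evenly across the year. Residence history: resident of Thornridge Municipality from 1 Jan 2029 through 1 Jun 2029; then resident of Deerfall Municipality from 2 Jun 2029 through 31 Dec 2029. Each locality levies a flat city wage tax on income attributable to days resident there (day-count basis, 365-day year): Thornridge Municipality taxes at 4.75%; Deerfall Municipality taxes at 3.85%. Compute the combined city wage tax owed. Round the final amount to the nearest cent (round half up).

Thornridge Municipality, 1 Jan – 1 Jun 2029: 152 days → €73,000 × 4.75% × 152/365 = €1,444.0000
Deerfall Municipality, 2 Jun – 31 Dec 2029: 213 days → €73,000 × 3.85% × 213/365 = €1,640.1000
Total = €3,084.1000

€3,084.10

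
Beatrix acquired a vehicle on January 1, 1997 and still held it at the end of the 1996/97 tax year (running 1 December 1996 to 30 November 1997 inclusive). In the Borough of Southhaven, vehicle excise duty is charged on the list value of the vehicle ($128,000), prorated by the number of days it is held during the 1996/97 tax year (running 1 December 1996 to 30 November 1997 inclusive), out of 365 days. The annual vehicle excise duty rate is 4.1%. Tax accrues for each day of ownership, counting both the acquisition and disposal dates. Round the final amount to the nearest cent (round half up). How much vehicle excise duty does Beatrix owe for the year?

Days held (January 1 – November 30, 1997): 334 out of 365
Tax = $128,000 × 4.1% × 334/365 = $4,802.2795

$4,802.28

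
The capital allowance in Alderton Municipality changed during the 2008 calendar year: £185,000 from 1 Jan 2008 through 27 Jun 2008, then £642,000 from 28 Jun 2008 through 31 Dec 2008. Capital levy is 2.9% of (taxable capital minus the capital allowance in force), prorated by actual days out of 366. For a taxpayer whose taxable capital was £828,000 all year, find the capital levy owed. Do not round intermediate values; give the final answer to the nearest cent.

1 Jan – 27 Jun 2008: 179 days, exemption £185,000 → (£828,000 − £185,000) × 2.9% × 179/366 = £9,119.7077
28 Jun – 31 Dec 2008: 187 days, exemption £642,000 → (£828,000 − £642,000) × 2.9% × 187/366 = £2,755.9508
Total = £11,875.6585

£11,875.66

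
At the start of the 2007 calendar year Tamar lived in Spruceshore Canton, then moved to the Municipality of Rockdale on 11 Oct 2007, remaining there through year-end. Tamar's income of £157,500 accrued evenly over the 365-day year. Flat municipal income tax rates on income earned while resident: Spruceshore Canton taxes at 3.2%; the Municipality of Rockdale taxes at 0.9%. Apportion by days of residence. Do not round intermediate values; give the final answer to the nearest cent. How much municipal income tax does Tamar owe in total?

£4,226.18

Spruceshore Canton, 1 Jan – 10 Oct 2007: 283 days → £157,500 × 3.2% × 283/365 = £3,907.7260
The Municipality of Rockdale, 11 Oct – 31 Dec 2007: 82 days → £157,500 × 0.9% × 82/365 = £318.4521
Total = £4,226.1781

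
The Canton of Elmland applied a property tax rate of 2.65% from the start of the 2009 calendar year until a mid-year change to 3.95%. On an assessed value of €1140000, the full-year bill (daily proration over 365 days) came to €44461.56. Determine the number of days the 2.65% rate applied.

Let d = days at the first rate; then 365 − d days at the second rate.
€1140000 × [2.65%·d + 3.95%·(365−d)] / 365 = €44461.56
Solving gives d = 14, so the new rate took effect on January 15, 2009.

14 days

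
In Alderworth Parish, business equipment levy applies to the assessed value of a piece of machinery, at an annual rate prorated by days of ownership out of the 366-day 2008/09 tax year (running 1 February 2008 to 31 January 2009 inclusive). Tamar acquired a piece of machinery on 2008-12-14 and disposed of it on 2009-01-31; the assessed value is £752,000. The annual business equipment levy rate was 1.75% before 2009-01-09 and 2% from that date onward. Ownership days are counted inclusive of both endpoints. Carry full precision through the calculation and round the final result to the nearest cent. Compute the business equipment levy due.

2008-12-14 to 2009-01-08: 26 days at 1.75% → £752,000 × 1.75% × 26/366 = £934.8634
2009-01-09 to 2009-01-31: 23 days at 2% → £752,000 × 2% × 23/366 = £945.1366
Total = £1,880.0000

£1,880.00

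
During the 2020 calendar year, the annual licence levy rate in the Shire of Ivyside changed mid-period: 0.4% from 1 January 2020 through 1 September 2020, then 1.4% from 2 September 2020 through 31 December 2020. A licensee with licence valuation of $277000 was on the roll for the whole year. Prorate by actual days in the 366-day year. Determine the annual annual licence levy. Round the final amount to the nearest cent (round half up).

$2023.77

1 January – 1 September 2020: 245 days at 0.4% → $277000 × 0.4% × 245/366 = $741.6940
2 September – 31 December 2020: 121 days at 1.4% → $277000 × 1.4% × 121/366 = $1282.0710
Total = $2023.7650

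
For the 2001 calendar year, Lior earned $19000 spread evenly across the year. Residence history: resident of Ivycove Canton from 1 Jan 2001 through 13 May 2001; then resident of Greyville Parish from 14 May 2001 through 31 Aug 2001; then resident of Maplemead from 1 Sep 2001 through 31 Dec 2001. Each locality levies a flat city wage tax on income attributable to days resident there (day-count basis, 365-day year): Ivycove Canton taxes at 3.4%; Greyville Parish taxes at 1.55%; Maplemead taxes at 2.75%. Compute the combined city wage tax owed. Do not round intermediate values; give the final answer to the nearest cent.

Ivycove Canton, 1 Jan – 13 May 2001: 133 days → $19000 × 3.4% × 133/365 = $235.3918
Greyville Parish, 14 May – 31 Aug 2001: 110 days → $19000 × 1.55% × 110/365 = $88.7534
Maplemead, 1 Sep – 31 Dec 2001: 122 days → $19000 × 2.75% × 122/365 = $174.6438
Total = $498.7890

$498.79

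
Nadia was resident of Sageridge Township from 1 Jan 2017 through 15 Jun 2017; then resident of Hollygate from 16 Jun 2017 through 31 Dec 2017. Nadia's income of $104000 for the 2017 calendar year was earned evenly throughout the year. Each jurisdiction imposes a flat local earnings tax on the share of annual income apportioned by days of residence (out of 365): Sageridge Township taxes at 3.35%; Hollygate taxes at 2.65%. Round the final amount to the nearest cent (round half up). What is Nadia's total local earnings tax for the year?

Sageridge Township, 1 Jan – 15 Jun 2017: 166 days → $104000 × 3.35% × 166/365 = $1584.5041
Hollygate, 16 Jun – 31 Dec 2017: 199 days → $104000 × 2.65% × 199/365 = $1502.5863
Total = $3087.0904

$3087.09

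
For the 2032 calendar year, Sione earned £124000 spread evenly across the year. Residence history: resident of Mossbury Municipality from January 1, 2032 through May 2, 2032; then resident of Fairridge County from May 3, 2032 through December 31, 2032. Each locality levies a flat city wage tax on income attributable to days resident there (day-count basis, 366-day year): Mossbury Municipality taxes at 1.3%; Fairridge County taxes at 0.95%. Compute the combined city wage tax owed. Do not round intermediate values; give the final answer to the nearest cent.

£1323.85

Mossbury Municipality, January 1 – May 2, 2032: 123 days → £124000 × 1.3% × 123/366 = £541.7377
Fairridge County, May 3 – December 31, 2032: 243 days → £124000 × 0.95% × 243/366 = £782.1148
Total = £1323.8525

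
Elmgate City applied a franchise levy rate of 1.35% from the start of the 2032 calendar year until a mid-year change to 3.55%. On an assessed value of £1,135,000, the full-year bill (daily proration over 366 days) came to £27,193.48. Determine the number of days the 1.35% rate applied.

Let d = days at the first rate; then 366 − d days at the second rate.
£1,135,000 × [1.35%·d + 3.55%·(366−d)] / 366 = £27,193.48
Solving gives d = 192, so the new rate took effect on 11 Jul 2032.

192 days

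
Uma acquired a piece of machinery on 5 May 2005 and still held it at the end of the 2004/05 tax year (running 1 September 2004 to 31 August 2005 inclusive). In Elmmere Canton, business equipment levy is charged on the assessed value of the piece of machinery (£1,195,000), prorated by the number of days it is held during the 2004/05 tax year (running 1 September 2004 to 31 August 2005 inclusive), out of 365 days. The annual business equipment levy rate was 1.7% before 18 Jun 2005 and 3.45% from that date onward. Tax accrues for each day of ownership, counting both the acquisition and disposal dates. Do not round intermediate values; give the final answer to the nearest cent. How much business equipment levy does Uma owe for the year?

£10,920.34

5 May – 17 Jun 2005: 44 days at 1.7% → £1,195,000 × 1.7% × 44/365 = £2,448.9315
18 Jun – 31 Aug 2005: 75 days at 3.45% → £1,195,000 × 3.45% × 75/365 = £8,471.4041
Total = £10,920.3356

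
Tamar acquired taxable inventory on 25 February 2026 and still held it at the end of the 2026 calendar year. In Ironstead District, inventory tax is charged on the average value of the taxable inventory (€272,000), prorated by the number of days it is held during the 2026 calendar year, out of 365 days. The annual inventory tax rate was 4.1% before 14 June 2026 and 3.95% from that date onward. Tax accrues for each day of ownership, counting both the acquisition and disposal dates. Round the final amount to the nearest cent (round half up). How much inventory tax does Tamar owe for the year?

€9,246.88

25 February – 13 June 2026: 109 days at 4.1% → €272,000 × 4.1% × 109/365 = €3,330.3233
14 June – 31 December 2026: 201 days at 3.95% → €272,000 × 3.95% × 201/365 = €5,916.5589
Total = €9,246.8822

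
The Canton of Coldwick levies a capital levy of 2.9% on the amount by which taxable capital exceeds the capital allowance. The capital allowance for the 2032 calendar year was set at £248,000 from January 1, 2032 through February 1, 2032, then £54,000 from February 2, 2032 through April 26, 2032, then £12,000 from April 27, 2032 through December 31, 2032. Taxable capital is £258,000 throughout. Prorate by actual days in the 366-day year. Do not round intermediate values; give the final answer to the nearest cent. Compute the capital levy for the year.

£6,252.75

January 1 – February 1, 2032: 32 days, exemption £248,000 → (£258,000 − £248,000) × 2.9% × 32/366 = £25.3552
February 2 – April 26, 2032: 85 days, exemption £54,000 → (£258,000 − £54,000) × 2.9% × 85/366 = £1,373.9344
April 27 – December 31, 2032: 249 days, exemption £12,000 → (£258,000 − £12,000) × 2.9% × 249/366 = £4,853.4590
Total = £6,252.7486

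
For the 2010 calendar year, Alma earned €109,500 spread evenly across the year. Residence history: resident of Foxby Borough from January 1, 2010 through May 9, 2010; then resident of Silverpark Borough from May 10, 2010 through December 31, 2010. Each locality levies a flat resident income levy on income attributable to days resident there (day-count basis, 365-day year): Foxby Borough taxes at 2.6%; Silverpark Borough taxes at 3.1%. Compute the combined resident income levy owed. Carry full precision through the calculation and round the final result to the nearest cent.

Foxby Borough, January 1 – May 9, 2010: 129 days → €109,500 × 2.6% × 129/365 = €1,006.2000
Silverpark Borough, May 10 – December 31, 2010: 236 days → €109,500 × 3.1% × 236/365 = €2,194.8000
Total = €3,201.0000

€3,201.00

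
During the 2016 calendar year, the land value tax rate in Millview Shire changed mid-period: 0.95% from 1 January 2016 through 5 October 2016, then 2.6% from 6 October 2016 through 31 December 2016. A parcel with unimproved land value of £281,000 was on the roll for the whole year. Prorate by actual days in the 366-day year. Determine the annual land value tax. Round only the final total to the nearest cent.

£3,771.62

1 January – 5 October 2016: 279 days at 0.95% → £281,000 × 0.95% × 279/366 = £2,034.9467
6 October – 31 December 2016: 87 days at 2.6% → £281,000 × 2.6% × 87/366 = £1,736.6721
Total = £3,771.6189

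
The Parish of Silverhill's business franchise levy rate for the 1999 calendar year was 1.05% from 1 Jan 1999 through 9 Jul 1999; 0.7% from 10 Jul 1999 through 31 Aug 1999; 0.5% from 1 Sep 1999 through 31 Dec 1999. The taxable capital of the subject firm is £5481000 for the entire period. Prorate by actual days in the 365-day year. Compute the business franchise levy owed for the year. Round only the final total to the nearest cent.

£44688.92

1 Jan – 9 Jul 1999: 190 days at 1.05% → £5481000 × 1.05% × 190/365 = £29957.7945
10 Jul – 31 Aug 1999: 53 days at 0.7% → £5481000 × 0.7% × 53/365 = £5571.0986
1 Sep – 31 Dec 1999: 122 days at 0.5% → £5481000 × 0.5% × 122/365 = £9160.0274
Total = £44688.9205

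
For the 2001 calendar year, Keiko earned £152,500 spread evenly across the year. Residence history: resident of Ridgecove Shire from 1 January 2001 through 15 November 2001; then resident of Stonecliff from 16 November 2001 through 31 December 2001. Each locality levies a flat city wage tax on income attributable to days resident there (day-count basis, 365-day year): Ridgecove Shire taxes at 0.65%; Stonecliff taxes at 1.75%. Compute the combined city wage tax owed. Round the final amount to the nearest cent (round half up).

£1,202.66

Ridgecove Shire, 1 January – 15 November 2001: 319 days → £152,500 × 0.65% × 319/365 = £866.3253
Stonecliff, 16 November – 31 December 2001: 46 days → £152,500 × 1.75% × 46/365 = £336.3356
Total = £1,202.6610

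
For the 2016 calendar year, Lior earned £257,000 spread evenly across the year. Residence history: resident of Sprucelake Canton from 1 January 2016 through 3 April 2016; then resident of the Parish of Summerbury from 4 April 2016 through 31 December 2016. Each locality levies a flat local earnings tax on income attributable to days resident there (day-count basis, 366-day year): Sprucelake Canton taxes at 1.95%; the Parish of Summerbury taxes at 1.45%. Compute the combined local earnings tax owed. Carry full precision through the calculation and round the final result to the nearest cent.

£4,056.53

Sprucelake Canton, 1 January – 3 April 2016: 94 days → £257,000 × 1.95% × 94/366 = £1,287.1066
The Parish of Summerbury, 4 April – 31 December 2016: 272 days → £257,000 × 1.45% × 272/366 = £2,769.4208
Total = £4,056.5273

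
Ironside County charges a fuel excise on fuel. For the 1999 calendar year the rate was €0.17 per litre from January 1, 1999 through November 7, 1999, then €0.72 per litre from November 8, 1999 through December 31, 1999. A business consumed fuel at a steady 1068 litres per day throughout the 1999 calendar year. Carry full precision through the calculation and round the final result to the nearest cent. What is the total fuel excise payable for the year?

January 1 – November 7, 1999: 311 days × 1068 litres/day = 332,148 litres at €0.17/litre → €56,465.16
November 8 – December 31, 1999: 54 days × 1068 litres/day = 57,672 litres at €0.72/litre → €41,523.84

€97,989.00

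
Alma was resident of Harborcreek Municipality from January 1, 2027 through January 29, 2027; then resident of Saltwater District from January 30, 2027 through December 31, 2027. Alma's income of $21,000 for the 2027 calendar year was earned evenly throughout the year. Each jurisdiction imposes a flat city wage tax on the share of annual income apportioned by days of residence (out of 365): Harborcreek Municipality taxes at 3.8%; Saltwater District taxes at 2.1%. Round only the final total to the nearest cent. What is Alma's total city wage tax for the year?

$469.36

Harborcreek Municipality, January 1 – January 29, 2027: 29 days → $21,000 × 3.8% × 29/365 = $63.4027
Saltwater District, January 30 – December 31, 2027: 336 days → $21,000 × 2.1% × 336/365 = $405.9616
Total = $469.3644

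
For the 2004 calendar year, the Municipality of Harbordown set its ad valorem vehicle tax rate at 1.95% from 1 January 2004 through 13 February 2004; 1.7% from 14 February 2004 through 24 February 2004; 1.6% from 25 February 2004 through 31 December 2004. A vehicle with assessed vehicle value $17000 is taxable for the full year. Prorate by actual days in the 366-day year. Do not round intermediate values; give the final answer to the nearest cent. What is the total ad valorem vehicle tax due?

$279.66

1 January – 13 February 2004: 44 days at 1.95% → $17000 × 1.95% × 44/366 = $39.8525
14 February – 24 February 2004: 11 days at 1.7% → $17000 × 1.7% × 11/366 = $8.6858
25 February – 31 December 2004: 311 days at 1.6% → $17000 × 1.6% × 311/366 = $231.1257
Total = $279.6639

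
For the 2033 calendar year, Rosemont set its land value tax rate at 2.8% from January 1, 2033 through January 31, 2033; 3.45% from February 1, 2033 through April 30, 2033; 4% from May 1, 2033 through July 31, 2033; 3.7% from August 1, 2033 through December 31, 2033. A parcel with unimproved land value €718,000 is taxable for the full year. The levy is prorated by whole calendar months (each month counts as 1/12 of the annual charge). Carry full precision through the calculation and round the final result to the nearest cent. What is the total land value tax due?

€26,117.25

January 1 – January 31, 2033: 1 month at 2.8% → €718,000 × 2.8% × 1/12 = €1,675.3333
February 1 – April 30, 2033: 3 months at 3.45% → €718,000 × 3.45% × 3/12 = €6,192.7500
May 1 – July 31, 2033: 3 months at 4% → €718,000 × 4% × 3/12 = €7,180.0000
August 1 – December 31, 2033: 5 months at 3.7% → €718,000 × 3.7% × 5/12 = €11,069.1667
Total = €26,117.2500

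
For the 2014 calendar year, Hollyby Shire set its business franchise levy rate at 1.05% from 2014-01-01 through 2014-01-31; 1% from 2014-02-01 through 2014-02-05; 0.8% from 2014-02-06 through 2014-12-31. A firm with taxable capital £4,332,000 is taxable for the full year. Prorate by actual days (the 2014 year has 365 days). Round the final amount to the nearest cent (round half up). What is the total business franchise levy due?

£35,694.49

2014-01-01 to 2014-01-31: 31 days at 1.05% → £4,332,000 × 1.05% × 31/365 = £3,863.1945
2014-02-01 to 2014-02-05: 5 days at 1% → £4,332,000 × 1% × 5/365 = £593.4247
2014-02-06 to 2014-12-31: 329 days at 0.8% → £4,332,000 × 0.8% × 329/365 = £31,237.8740
Total = £35,694.4932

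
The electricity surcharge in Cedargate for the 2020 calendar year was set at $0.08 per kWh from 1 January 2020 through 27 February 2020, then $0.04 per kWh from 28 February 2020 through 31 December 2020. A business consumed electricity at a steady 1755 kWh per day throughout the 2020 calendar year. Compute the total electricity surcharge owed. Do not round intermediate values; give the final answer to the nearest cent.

1 January – 27 February 2020: 58 days × 1755 kWh/day = 101,790 kWh at $0.08/kWh → $8,143.20
28 February – 31 December 2020: 308 days × 1755 kWh/day = 540,540 kWh at $0.04/kWh → $21,621.60

$29,764.80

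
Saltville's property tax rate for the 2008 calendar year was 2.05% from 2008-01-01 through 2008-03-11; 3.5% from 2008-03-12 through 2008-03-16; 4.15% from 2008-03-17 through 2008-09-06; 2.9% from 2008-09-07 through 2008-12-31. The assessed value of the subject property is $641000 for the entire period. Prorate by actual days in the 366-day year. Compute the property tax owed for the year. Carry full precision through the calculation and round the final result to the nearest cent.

$21393.81

2008-01-01 to 2008-03-11: 71 days at 2.05% → $641000 × 2.05% × 71/366 = $2549.1134
2008-03-12 to 2008-03-16: 5 days at 3.5% → $641000 × 3.5% × 5/366 = $306.4891
2008-03-17 to 2008-09-06: 174 days at 4.15% → $641000 × 4.15% × 174/366 = $12646.6148
2008-09-07 to 2008-12-31: 116 days at 2.9% → $641000 × 2.9% × 116/366 = $5891.5956
Total = $21393.8128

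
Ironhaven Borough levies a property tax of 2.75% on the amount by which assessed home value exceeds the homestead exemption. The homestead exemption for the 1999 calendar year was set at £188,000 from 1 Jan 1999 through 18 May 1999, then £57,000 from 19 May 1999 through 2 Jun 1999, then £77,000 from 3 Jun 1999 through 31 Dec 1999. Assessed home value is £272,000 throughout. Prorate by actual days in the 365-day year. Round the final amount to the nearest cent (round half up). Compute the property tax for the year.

1 Jan – 18 May 1999: 138 days, exemption £188,000 → (£272,000 − £188,000) × 2.75% × 138/365 = £873.3699
19 May – 2 Jun 1999: 15 days, exemption £57,000 → (£272,000 − £57,000) × 2.75% × 15/365 = £242.9795
3 Jun – 31 Dec 1999: 212 days, exemption £77,000 → (£272,000 − £77,000) × 2.75% × 212/365 = £3,114.6575
Total = £4,231.0068

£4,231.01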